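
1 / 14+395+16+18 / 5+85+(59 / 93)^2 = 302759743 / 605430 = 500.07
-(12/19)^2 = -144/361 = -0.40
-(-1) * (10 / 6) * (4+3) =35 / 3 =11.67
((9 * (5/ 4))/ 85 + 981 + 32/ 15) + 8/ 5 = 984.87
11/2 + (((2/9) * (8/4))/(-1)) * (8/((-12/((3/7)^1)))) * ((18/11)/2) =863/154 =5.60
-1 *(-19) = 19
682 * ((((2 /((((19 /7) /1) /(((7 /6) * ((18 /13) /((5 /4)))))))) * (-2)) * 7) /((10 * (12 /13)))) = -467852 /475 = -984.95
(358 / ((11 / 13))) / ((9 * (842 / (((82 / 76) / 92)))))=95407 / 145709784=0.00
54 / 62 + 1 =58 / 31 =1.87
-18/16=-1.12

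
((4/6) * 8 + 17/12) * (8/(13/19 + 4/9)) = 9234/193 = 47.84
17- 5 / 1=12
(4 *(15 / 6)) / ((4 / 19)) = 95 / 2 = 47.50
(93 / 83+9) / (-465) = -56 / 2573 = -0.02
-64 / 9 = -7.11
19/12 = 1.58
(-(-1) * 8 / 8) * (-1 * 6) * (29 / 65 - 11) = 4116 / 65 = 63.32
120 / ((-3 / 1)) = -40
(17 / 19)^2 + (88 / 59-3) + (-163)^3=-92240595431 / 21299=-4330747.71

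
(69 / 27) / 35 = 23 / 315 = 0.07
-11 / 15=-0.73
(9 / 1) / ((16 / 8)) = 9 / 2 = 4.50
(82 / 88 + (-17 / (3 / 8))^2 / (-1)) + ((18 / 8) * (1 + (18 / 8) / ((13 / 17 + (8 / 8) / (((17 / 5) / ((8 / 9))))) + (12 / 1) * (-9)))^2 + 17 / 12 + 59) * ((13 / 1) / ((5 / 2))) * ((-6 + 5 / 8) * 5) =-10798.76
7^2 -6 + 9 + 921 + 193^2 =38222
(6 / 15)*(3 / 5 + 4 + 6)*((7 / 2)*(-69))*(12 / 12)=-25599 / 25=-1023.96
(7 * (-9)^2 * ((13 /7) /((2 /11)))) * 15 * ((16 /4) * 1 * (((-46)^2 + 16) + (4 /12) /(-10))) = 740837097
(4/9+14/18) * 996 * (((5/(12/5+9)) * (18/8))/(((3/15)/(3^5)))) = 27732375/19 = 1459598.68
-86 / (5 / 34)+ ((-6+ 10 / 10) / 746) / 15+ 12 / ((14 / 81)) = -40369079 / 78330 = -515.37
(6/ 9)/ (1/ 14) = 28/ 3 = 9.33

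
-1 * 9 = -9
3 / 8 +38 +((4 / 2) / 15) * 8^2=5629 / 120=46.91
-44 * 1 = -44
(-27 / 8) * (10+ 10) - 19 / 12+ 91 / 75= -6787 / 100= -67.87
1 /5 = 0.20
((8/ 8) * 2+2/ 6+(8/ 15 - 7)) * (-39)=806/ 5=161.20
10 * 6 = 60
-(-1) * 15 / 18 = 5 / 6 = 0.83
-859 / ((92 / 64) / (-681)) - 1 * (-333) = 9367323 / 23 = 407274.91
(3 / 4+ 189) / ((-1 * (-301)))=759 / 1204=0.63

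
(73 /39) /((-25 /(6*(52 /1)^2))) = -30368 /25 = -1214.72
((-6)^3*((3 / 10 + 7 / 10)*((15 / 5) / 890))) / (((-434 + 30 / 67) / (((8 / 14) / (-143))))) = -10854 / 1617410795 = -0.00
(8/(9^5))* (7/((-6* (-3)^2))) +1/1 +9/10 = 30291857/15943230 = 1.90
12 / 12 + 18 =19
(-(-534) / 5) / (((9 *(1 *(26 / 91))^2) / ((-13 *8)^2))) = 23584288 / 15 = 1572285.87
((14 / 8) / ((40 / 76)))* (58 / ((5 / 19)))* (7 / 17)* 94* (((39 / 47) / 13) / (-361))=-4263 / 850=-5.02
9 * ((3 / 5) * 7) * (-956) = -180684 / 5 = -36136.80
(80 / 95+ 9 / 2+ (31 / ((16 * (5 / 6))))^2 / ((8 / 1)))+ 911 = 223018731 / 243200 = 917.02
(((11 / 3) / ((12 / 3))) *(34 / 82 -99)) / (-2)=22231 / 492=45.18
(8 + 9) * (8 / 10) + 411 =2123 / 5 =424.60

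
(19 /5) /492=19 /2460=0.01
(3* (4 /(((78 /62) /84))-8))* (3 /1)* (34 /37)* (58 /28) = 4438.32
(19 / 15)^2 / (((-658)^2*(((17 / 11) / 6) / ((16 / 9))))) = 31768 / 1242065475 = 0.00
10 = 10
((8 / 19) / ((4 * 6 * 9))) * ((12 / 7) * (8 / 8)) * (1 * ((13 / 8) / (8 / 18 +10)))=13 / 25004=0.00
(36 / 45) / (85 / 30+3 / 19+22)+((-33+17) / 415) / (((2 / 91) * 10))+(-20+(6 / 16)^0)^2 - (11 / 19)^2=769394030644 / 2134114675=360.52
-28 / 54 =-14 / 27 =-0.52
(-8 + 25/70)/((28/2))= -107/196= -0.55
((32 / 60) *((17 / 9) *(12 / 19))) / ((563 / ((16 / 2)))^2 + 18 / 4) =34816 / 271254735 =0.00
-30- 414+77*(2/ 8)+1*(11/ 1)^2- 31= -1339/ 4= -334.75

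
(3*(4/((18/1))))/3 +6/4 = 31/18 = 1.72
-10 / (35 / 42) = -12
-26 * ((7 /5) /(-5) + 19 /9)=-10712 /225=-47.61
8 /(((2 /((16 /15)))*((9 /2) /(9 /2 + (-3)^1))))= 64 /45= 1.42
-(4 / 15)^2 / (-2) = 8 / 225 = 0.04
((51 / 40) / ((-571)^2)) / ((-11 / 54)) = -1377 / 71729020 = -0.00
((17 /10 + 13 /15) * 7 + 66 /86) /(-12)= -24167 /15480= -1.56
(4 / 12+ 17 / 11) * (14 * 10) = 8680 / 33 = 263.03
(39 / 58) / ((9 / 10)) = 65 / 87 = 0.75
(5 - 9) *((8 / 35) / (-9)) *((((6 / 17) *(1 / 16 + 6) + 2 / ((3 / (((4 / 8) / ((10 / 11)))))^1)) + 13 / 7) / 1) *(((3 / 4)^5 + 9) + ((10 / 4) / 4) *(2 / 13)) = 7741954817 / 1871251200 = 4.14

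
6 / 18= 1 / 3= 0.33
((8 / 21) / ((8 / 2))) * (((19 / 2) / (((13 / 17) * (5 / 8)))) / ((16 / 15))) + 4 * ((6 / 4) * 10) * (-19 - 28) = -512917 / 182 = -2818.23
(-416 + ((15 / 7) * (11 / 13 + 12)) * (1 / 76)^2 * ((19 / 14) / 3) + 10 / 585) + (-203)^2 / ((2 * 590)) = -391830709931 / 1028270880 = -381.06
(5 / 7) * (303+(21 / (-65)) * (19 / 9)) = 58952 / 273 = 215.94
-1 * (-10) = 10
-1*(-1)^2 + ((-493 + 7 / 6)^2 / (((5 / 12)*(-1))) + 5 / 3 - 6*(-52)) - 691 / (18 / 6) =-8707166 / 15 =-580477.73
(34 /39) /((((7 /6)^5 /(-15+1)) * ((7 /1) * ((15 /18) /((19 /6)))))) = -3348864 /1092455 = -3.07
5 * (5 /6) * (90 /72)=125 /24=5.21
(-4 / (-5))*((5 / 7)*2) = 8 / 7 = 1.14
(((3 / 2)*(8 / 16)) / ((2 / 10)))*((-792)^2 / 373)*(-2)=-4704480 / 373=-12612.55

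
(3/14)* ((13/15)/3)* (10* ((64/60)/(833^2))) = 208/218575035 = 0.00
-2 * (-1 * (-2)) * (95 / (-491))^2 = -36100 / 241081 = -0.15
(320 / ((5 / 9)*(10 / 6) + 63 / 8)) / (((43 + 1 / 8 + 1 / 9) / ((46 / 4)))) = 57231360 / 5917813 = 9.67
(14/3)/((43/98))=1372/129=10.64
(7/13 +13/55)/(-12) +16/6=3721/1430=2.60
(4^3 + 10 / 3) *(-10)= -673.33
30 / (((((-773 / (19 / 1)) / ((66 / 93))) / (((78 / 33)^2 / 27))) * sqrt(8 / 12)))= -128440 * sqrt(6) / 2372337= -0.13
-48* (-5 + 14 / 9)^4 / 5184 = -923521 / 708588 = -1.30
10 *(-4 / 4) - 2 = -12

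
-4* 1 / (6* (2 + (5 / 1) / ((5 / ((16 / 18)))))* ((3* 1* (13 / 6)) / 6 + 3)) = -36 / 637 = -0.06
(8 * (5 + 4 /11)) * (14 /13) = 6608 /143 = 46.21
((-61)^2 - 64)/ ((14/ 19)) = 4963.07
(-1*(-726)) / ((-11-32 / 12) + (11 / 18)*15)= -484 / 3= -161.33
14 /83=0.17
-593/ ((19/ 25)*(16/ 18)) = -133425/ 152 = -877.80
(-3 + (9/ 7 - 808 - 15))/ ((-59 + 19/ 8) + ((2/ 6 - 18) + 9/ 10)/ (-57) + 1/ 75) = 197436600/ 13482413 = 14.64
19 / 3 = 6.33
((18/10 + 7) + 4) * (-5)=-64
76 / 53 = 1.43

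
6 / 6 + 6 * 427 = 2563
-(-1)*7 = 7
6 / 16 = 3 / 8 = 0.38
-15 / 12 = -5 / 4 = -1.25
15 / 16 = 0.94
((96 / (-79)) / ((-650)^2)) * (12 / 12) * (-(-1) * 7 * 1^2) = -168 / 8344375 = -0.00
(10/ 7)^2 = 100/ 49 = 2.04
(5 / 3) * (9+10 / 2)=70 / 3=23.33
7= 7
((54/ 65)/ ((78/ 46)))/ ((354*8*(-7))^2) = 23/ 18448743040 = 0.00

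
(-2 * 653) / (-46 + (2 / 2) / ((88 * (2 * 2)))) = 28.39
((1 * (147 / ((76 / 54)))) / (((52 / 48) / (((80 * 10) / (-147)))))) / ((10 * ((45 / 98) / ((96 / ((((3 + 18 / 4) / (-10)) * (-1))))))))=-3612672 / 247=-14626.20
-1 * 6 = -6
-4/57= -0.07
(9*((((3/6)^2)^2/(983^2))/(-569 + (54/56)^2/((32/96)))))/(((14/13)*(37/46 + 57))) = -18837/1140563116260959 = -0.00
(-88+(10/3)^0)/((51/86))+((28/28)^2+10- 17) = -152.71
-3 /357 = -1 /119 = -0.01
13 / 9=1.44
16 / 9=1.78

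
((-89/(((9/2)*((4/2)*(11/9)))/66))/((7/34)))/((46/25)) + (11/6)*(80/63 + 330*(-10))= -32416880/4347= -7457.30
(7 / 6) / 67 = 0.02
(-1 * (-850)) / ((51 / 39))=650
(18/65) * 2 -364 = -23624/65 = -363.45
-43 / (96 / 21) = -301 / 32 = -9.41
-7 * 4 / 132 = -7 / 33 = -0.21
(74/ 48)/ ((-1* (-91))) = 37/ 2184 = 0.02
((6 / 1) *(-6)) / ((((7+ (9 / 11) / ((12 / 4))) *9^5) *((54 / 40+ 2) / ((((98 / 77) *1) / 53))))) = -14 / 23298111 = -0.00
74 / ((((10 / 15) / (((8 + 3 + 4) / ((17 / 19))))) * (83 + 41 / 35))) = 22.11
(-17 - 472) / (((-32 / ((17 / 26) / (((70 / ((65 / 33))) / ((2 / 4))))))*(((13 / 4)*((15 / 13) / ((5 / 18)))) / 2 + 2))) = 2771 / 172480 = 0.02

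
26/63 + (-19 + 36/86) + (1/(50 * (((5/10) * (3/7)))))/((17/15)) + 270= 58006898/230265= 251.91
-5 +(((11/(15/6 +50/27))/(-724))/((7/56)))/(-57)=-4040429/808165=-5.00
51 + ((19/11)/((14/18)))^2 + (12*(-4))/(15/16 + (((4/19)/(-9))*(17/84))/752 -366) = 163844148325812/2922482582173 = 56.06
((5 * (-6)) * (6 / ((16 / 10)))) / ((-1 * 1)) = 225 / 2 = 112.50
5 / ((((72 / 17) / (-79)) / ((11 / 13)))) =-73865 / 936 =-78.92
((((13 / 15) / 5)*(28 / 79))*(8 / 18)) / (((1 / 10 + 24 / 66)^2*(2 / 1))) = 352352 / 5547933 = 0.06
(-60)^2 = 3600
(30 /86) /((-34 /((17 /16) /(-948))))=5 /434816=0.00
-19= -19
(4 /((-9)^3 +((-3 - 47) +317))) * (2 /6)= -2 /693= -0.00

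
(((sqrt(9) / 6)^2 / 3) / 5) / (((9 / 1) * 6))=1 / 3240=0.00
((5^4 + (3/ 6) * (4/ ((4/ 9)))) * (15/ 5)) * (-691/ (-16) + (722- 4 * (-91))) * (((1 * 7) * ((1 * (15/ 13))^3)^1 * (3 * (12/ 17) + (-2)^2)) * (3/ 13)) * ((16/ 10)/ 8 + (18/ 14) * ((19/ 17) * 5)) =138184094475/ 578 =239072827.81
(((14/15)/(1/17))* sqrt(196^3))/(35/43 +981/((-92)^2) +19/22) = 2614555465984/107702955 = 24275.61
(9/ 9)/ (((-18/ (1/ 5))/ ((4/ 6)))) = -1/ 135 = -0.01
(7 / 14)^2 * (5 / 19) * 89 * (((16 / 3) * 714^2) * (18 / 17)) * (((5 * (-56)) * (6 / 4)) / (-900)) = 149460192 / 19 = 7866325.89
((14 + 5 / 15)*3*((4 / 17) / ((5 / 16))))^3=20842283008 / 614125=33938.18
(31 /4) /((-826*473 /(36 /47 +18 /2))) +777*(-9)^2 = 4622799670659 /73451224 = 62937.00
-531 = -531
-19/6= -3.17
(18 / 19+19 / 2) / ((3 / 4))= 794 / 57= 13.93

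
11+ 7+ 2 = 20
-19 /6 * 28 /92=-133 /138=-0.96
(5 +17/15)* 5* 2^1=184/3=61.33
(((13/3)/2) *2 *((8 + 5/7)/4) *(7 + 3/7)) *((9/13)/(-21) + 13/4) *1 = 928603/4116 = 225.61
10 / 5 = 2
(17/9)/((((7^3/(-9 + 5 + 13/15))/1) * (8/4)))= -799/92610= -0.01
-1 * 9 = -9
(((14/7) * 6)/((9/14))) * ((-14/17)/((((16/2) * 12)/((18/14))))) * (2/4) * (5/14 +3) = -47/136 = -0.35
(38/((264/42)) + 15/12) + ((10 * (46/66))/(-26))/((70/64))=7699/1092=7.05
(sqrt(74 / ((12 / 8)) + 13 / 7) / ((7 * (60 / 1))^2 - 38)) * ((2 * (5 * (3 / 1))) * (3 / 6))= 25 * sqrt(903) / 1234534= 0.00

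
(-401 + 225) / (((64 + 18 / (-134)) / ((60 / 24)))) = -2680 / 389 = -6.89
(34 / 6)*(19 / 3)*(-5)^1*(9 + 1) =-16150 / 9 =-1794.44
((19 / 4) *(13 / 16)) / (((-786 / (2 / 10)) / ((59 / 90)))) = -14573 / 22636800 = -0.00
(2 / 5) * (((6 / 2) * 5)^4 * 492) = 9963000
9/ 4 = 2.25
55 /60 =11 /12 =0.92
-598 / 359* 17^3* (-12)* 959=33810204792 / 359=94178843.43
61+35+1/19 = 1825/19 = 96.05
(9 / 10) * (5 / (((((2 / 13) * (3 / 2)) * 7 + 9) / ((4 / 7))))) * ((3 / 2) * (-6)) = -351 / 161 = -2.18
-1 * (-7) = 7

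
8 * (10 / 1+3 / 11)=904 / 11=82.18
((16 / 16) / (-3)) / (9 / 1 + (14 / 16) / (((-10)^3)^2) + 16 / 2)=-8000000 / 408000021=-0.02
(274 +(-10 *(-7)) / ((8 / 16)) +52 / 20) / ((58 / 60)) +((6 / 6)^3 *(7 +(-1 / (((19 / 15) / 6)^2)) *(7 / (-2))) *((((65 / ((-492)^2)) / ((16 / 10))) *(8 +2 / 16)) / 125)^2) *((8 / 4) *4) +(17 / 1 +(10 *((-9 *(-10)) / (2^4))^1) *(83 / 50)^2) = 4734453521333011193393 / 7851914836800307200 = 602.97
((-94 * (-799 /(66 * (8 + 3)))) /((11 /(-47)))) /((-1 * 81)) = 5.46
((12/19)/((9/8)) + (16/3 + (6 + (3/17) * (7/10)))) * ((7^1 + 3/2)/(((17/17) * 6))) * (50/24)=194095/5472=35.47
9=9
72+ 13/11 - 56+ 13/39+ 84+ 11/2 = 7063/66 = 107.02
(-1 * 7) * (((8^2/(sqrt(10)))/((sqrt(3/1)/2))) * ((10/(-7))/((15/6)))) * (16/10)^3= 131072 * sqrt(30)/1875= 382.89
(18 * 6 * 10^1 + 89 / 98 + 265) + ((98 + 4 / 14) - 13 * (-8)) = 151723 / 98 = 1548.19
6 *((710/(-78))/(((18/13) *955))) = -71/1719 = -0.04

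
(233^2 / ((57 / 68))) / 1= 3691652 / 57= 64765.82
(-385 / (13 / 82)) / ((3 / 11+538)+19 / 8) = -2778160 / 618501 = -4.49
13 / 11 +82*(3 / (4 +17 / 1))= 993 / 77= 12.90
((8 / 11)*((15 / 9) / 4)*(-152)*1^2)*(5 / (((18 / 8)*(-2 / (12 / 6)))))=30400 / 297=102.36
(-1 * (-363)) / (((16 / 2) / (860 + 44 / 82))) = 6403683 / 164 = 39046.85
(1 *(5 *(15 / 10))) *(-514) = -3855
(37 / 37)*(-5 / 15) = -1 / 3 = -0.33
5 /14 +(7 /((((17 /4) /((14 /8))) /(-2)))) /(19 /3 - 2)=-3011 /3094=-0.97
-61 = -61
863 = 863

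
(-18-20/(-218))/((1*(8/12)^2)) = -4392/109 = -40.29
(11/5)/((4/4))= 11/5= 2.20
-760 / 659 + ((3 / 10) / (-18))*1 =-46259 / 39540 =-1.17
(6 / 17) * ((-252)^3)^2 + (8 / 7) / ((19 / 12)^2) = 3882931570658765952 / 42959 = 90386917075787.75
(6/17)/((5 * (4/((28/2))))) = 0.25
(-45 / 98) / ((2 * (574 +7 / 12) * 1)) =-27 / 67571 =-0.00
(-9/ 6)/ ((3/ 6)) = -3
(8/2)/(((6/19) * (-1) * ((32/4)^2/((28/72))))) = -133/1728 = -0.08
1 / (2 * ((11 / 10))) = 5 / 11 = 0.45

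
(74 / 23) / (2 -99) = -74 / 2231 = -0.03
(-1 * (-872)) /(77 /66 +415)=5232 /2497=2.10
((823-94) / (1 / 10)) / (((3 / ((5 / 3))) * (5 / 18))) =14580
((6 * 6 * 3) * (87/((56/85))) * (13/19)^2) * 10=168716925/2527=66765.70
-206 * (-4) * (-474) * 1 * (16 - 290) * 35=3745623840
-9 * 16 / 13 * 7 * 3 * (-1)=3024 / 13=232.62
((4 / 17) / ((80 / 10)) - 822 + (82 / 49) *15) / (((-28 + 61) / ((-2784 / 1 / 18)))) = 307999256 / 82467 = 3734.82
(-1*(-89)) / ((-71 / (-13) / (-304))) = -351728 / 71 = -4953.92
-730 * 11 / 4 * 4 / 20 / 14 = -803 / 28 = -28.68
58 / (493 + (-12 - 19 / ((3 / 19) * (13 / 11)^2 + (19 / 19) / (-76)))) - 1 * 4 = -2859566 / 742543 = -3.85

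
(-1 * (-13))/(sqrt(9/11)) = 13 * sqrt(11)/3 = 14.37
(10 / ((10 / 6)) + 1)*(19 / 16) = 133 / 16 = 8.31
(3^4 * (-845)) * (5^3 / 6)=-2851875 / 2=-1425937.50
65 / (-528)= -65 / 528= -0.12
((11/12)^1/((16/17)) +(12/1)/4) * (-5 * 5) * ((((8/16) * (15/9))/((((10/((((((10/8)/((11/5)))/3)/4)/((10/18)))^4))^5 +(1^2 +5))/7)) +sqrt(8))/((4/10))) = -95375 * sqrt(2)/192-39467102656345367431640625/6662593241248421749218917786850745610317255880192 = -702.50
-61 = -61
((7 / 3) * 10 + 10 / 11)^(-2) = 0.00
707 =707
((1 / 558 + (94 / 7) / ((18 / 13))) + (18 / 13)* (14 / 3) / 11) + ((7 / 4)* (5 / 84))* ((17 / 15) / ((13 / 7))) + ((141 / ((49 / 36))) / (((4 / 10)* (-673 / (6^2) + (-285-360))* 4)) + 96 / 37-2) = 99992232373585 / 9217379227056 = 10.85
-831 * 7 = -5817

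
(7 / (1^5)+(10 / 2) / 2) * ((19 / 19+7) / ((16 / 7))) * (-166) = -11039 / 2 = -5519.50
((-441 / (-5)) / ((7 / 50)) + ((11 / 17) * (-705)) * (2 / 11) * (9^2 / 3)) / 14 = -13680 / 119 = -114.96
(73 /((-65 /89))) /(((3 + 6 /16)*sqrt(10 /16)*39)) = -103952*sqrt(10) /342225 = -0.96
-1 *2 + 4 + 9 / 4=17 / 4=4.25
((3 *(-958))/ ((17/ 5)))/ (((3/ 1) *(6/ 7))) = -16765/ 51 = -328.73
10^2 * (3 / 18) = 50 / 3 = 16.67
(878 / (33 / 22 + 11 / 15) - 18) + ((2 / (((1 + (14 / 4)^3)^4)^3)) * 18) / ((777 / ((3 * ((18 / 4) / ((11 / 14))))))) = 441627794635168461744282515389660546 / 1177252416668906140561219646860149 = 375.13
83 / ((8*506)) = 83 / 4048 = 0.02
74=74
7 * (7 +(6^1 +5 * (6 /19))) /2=1939 /38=51.03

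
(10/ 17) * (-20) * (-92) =18400/ 17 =1082.35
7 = 7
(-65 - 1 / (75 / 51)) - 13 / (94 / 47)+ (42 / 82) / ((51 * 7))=-2515423 / 34850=-72.18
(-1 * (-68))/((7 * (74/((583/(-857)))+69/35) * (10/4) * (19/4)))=-317152/41408657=-0.01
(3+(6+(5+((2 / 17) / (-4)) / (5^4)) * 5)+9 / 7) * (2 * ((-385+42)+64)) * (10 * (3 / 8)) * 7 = -878634891 / 1700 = -516844.05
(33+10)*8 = 344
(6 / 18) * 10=10 / 3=3.33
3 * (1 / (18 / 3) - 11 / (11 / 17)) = -101 / 2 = -50.50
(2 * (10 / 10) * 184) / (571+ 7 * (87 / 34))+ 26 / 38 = 498027 / 380437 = 1.31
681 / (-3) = -227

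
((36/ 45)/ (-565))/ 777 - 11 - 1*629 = -1404816004/ 2195025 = -640.00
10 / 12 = 5 / 6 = 0.83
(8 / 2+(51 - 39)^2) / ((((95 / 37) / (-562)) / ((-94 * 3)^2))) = -244736064288 / 95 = -2576169097.77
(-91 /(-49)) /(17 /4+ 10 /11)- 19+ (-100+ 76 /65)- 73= -19672776 /103285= -190.47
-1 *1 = -1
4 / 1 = 4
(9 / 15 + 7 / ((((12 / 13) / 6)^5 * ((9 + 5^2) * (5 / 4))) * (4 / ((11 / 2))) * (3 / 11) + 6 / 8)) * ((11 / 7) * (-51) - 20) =-4692797657077 / 4721847165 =-993.85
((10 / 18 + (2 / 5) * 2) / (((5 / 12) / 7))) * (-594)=-338184 / 25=-13527.36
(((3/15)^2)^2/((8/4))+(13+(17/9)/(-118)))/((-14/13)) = -28010632/2323125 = -12.06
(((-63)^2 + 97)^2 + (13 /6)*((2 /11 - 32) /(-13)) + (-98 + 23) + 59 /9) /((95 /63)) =602993629 /55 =10963520.53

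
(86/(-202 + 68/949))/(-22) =40807/2107930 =0.02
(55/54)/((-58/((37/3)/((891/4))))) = -185/190269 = -0.00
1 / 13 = 0.08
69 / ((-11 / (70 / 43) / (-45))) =459.51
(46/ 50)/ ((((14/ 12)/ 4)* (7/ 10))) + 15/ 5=1839/ 245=7.51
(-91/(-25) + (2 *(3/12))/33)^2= 36372961/2722500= 13.36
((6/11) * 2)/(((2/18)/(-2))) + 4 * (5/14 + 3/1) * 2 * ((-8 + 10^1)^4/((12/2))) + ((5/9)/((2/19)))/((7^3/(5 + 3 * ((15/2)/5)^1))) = 7080559/135828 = 52.13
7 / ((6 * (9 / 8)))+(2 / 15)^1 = 158 / 135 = 1.17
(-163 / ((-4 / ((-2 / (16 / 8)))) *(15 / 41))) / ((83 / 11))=-73513 / 4980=-14.76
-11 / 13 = -0.85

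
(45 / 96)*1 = 15 / 32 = 0.47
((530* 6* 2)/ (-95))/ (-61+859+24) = -212/ 2603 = -0.08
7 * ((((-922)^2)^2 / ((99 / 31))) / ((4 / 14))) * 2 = 1097694423918064 / 99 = 11087822463818.83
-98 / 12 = -49 / 6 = -8.17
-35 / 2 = -17.50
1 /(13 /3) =3 /13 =0.23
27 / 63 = 3 / 7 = 0.43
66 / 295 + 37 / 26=12631 / 7670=1.65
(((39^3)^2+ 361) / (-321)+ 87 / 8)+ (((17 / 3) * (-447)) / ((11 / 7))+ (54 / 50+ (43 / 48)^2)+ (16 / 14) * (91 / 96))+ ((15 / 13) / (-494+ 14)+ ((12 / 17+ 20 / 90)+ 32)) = -18251281751739371 / 1664748800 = -10963384.84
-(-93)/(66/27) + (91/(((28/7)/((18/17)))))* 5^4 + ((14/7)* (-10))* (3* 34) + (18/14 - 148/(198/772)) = 146996576/11781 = 12477.43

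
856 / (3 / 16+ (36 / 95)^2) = 123606400 / 47811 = 2585.31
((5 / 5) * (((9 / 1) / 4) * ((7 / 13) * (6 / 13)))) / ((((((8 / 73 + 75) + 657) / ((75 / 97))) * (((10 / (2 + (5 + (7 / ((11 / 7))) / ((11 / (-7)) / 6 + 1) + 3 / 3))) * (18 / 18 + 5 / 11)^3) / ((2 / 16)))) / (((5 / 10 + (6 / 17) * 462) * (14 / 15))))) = 155511914618907 / 30258537973940224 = 0.01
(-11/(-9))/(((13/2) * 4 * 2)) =11/468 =0.02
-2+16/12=-2/3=-0.67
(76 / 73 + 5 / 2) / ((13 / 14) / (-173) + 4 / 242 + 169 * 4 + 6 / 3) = 75756527 / 14505049411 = 0.01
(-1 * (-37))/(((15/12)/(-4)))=-592/5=-118.40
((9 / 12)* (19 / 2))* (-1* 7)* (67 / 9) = -8911 / 24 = -371.29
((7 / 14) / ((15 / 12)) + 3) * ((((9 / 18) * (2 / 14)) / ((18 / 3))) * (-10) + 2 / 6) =51 / 70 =0.73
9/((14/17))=153/14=10.93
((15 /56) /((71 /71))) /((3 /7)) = 5 /8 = 0.62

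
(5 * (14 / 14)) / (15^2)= 1 / 45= 0.02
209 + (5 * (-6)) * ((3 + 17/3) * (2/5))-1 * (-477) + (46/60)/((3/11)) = 52633/90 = 584.81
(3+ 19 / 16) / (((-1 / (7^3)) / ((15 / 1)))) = -344715 / 16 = -21544.69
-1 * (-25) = 25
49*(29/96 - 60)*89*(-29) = 724793839/96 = 7549935.82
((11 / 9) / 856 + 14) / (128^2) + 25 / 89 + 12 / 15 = 60760944431 / 56168939520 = 1.08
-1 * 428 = -428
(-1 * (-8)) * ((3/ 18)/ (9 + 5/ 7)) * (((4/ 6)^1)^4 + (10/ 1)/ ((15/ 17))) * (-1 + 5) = 26152/ 4131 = 6.33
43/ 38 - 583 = -22111/ 38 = -581.87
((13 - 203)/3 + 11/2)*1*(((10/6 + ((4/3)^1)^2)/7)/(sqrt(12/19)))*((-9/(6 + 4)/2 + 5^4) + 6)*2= -135656527*sqrt(57)/22680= -45158.04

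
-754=-754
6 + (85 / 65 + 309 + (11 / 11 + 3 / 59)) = 317.36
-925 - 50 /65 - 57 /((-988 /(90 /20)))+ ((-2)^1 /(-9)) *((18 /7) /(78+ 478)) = -93654065 /101192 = -925.51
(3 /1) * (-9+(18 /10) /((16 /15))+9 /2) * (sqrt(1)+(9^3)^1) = -49275 /8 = -6159.38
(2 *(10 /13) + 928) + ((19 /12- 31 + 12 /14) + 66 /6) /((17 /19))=16891627 /18564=909.91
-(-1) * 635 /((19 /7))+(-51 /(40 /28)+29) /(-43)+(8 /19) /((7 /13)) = 13433081 /57190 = 234.89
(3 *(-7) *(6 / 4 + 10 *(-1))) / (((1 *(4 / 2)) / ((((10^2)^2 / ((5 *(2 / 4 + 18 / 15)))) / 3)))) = 35000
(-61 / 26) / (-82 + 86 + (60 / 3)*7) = -61 / 3744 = -0.02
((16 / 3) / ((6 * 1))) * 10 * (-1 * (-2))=160 / 9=17.78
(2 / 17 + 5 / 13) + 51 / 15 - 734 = -730.10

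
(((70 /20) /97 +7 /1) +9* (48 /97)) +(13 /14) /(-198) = 3088133 /268884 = 11.49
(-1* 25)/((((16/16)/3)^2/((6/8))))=-675/4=-168.75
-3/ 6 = -1/ 2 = -0.50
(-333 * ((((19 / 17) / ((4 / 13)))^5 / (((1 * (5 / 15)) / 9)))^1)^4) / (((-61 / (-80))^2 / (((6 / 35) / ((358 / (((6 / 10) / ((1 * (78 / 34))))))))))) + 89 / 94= -1371242027858190788894570891152427702029331813974613472413 / 225008003609900403202442530291769428410368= -6094192232537348.86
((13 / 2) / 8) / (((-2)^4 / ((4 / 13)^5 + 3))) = 1114903 / 7311616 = 0.15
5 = 5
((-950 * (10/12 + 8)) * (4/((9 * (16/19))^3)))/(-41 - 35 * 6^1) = 172675325/562111488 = 0.31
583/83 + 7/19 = 11658/1577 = 7.39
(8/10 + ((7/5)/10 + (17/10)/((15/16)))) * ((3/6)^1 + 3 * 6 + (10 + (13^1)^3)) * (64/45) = 29412208/3375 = 8714.73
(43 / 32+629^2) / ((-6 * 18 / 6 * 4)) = -4220185 / 768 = -5495.03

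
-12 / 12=-1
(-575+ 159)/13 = -32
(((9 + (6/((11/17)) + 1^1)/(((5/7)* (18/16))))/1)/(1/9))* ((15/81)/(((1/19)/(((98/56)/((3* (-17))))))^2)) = 190740487/12359952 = 15.43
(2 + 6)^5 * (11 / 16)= 22528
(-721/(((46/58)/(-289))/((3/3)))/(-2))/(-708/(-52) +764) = -78555113/465014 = -168.93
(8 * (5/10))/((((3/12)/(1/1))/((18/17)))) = 288/17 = 16.94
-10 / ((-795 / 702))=468 / 53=8.83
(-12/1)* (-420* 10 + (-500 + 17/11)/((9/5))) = 1772860/33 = 53723.03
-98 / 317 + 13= 12.69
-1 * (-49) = 49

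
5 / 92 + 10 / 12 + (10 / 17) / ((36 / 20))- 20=-264425 / 14076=-18.79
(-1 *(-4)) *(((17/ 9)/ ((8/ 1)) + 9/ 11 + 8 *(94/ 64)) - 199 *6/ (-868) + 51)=11202073/ 42966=260.72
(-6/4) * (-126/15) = 63/5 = 12.60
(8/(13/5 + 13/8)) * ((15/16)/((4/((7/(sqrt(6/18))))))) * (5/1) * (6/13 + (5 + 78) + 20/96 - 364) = -76530125 * sqrt(3)/17576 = -7541.77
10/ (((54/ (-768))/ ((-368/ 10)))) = 5233.78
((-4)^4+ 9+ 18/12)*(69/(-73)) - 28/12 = -111353/438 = -254.23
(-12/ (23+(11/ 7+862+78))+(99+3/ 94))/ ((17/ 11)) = 86413899/ 1348712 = 64.07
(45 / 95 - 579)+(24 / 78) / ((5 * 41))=-29293604 / 50635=-578.52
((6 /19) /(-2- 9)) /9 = -2 /627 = -0.00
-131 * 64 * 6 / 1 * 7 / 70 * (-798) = 20071296 / 5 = 4014259.20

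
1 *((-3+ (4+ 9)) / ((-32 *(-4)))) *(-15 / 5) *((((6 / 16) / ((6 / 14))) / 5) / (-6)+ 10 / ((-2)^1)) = 1207 / 1024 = 1.18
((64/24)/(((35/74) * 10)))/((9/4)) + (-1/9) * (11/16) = 0.17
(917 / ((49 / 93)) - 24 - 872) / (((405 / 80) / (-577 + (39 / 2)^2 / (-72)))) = -97124.92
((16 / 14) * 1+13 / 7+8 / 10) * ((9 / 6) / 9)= 19 / 30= 0.63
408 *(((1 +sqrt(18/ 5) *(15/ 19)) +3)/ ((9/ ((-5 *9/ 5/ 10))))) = -816/ 5-1836 *sqrt(10)/ 95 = -224.32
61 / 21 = 2.90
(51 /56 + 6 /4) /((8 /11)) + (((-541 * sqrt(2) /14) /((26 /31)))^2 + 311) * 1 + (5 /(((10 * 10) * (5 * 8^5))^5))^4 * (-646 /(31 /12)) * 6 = 227407947892254557964847062157030874233926022268435153566759054379681465361401982344990870732799999999999999999999999999999999999999999999999975927133 /49870447399215913552480598556257236204307890205991378864007401551648385795931427877525913600000000000000000000000000000000000000000000000000000000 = 4559.97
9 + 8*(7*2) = 121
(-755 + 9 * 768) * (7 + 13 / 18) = 855823 / 18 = 47545.72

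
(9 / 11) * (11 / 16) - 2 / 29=229 / 464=0.49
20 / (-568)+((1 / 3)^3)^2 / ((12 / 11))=-0.03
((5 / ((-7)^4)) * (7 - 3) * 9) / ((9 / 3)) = 60 / 2401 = 0.02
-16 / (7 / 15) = -240 / 7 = -34.29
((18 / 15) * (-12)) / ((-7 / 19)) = 1368 / 35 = 39.09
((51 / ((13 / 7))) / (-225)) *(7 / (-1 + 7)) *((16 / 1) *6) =-13328 / 975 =-13.67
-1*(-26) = 26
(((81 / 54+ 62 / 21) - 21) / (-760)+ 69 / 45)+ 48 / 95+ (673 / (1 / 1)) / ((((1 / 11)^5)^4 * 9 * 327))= 4817374343713481109150302147 / 31313520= 153843271012440668093.22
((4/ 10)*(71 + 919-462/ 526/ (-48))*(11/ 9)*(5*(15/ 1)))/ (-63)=-229129835/ 397656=-576.20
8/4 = 2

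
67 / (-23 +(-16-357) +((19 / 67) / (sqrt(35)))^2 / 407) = -4284368935 / 25322538419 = -0.17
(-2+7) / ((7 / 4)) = 20 / 7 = 2.86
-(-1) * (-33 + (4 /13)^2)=-5561 /169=-32.91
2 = 2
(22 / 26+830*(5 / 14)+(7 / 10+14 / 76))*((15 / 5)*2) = 15465504 / 8645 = 1788.95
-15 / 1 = -15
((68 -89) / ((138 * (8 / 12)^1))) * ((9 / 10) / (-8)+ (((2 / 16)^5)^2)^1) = 12683575191 / 493921239040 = 0.03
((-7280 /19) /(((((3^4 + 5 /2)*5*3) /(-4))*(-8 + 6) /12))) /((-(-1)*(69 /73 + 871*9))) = -425152 /453989667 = -0.00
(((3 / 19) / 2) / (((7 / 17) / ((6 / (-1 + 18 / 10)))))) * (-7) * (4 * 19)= -765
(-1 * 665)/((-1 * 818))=665/818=0.81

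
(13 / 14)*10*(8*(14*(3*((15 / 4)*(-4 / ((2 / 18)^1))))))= -421200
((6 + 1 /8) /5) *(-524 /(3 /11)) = -70609 /30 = -2353.63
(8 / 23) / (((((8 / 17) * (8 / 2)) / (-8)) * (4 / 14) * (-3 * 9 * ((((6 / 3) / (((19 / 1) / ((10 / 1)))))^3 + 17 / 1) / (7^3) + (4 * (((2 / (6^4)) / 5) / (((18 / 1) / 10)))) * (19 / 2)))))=30236090724 / 9384976373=3.22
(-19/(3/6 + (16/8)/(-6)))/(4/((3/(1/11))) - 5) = 3762/161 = 23.37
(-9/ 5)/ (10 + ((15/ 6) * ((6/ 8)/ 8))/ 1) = -0.18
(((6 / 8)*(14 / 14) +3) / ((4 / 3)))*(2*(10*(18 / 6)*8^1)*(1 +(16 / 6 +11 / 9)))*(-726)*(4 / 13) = -19166400 / 13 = -1474338.46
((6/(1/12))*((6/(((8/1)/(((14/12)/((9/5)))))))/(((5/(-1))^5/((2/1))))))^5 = -537824/95367431640625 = -0.00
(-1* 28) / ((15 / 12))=-112 / 5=-22.40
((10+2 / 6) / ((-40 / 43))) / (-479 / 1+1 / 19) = 25327 / 1092000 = 0.02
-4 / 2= -2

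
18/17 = 1.06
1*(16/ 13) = 16/ 13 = 1.23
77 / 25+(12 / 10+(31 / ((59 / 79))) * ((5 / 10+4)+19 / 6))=322.51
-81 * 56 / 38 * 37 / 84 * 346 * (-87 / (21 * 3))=25122.72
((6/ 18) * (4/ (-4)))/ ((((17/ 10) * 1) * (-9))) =10/ 459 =0.02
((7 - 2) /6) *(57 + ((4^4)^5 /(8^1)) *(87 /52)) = 4982162064595 /26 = 191621617869.04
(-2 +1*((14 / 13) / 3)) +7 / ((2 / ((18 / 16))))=1433 / 624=2.30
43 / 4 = 10.75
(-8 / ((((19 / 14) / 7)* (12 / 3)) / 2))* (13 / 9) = -5096 / 171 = -29.80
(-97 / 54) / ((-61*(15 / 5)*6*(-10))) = -97 / 592920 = -0.00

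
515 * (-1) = -515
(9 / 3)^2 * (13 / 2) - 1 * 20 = 77 / 2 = 38.50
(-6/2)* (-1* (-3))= -9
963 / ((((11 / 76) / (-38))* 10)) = -25283.13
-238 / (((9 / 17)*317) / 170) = -241.09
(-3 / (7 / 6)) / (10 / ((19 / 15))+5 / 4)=-1368 / 4865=-0.28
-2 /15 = -0.13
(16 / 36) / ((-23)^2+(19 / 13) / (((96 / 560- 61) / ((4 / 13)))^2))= 39832849108 / 47411052002397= 0.00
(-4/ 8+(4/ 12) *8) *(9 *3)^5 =62178597/ 2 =31089298.50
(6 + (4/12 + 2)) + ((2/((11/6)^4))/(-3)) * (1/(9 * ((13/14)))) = 8.33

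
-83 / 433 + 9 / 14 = 2735 / 6062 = 0.45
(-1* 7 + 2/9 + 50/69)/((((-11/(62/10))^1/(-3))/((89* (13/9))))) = -44941351/34155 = -1315.81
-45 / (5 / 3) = -27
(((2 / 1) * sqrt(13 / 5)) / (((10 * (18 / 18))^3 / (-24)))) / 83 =-0.00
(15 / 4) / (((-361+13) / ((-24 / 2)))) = 15 / 116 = 0.13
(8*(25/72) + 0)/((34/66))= 275/51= 5.39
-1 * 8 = -8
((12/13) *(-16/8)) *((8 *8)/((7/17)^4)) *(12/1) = -1539459072/31213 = -49321.09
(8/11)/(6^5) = 1/10692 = 0.00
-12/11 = -1.09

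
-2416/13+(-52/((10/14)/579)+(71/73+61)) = -200595224/4745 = -42275.07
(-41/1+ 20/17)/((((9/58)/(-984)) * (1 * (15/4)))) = 51516992/765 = 67342.47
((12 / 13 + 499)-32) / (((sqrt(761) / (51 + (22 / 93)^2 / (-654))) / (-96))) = -28077012283936 * sqrt(761) / 9326536713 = -83046.78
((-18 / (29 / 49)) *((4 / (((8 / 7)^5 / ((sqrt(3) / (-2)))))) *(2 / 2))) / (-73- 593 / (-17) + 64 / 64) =-1.46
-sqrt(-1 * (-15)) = -sqrt(15) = -3.87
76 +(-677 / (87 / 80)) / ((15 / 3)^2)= 22228 / 435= 51.10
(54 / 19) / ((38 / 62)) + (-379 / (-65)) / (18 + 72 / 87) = 63378011 / 12811890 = 4.95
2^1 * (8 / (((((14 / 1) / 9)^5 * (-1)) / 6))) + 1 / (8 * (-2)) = -2851159 / 268912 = -10.60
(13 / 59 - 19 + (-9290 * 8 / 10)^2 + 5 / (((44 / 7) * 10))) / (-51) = -95592690239 / 88264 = -1083031.48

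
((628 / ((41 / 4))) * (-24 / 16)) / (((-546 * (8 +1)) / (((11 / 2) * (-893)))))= -3084422 / 33579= -91.86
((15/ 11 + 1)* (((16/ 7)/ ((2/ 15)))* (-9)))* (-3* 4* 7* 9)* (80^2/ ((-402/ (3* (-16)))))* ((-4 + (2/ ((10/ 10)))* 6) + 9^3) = 155271168000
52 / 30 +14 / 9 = 148 / 45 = 3.29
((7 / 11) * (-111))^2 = 603729 / 121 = 4989.50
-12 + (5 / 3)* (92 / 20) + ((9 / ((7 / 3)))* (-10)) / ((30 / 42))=-175 / 3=-58.33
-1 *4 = -4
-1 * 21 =-21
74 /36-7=-89 /18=-4.94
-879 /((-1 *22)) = 879 /22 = 39.95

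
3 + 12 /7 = 33 /7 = 4.71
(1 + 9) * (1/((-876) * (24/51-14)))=17/20148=0.00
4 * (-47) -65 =-253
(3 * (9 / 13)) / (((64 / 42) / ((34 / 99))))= 1071 / 2288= 0.47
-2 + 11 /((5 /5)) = 9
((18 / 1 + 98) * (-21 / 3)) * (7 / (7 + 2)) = -5684 / 9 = -631.56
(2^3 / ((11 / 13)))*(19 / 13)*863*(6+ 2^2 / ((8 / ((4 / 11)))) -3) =4591160 / 121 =37943.47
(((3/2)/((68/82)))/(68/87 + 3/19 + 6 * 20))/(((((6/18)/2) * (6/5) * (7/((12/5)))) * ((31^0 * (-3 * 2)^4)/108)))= 203319/95158588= 0.00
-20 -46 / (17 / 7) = -662 / 17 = -38.94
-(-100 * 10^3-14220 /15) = 100948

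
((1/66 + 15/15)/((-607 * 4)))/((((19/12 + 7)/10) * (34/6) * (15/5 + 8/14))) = -1407/58457135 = -0.00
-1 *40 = -40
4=4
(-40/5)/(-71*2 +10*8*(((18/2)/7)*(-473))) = 28/170777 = 0.00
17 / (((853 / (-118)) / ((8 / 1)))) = -16048 / 853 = -18.81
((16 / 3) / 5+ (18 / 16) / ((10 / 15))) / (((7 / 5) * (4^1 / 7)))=661 / 192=3.44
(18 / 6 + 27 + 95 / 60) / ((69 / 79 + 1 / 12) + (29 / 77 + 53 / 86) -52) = -99134651 / 157099429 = -0.63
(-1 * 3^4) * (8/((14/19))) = -6156/7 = -879.43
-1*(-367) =367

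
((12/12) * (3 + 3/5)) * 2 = 36/5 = 7.20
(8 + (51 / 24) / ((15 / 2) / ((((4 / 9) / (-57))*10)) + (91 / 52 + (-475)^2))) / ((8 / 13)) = 187641649 / 14433956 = 13.00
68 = 68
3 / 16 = 0.19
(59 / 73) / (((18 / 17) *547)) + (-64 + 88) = 17251195 / 718758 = 24.00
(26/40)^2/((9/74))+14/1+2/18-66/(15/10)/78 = 132763/7800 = 17.02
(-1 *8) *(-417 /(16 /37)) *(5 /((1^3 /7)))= 540015 /2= 270007.50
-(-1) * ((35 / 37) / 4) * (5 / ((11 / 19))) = 3325 / 1628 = 2.04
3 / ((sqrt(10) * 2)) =0.47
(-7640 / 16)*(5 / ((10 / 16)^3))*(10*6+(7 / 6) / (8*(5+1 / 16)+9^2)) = -2139053312 / 3645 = -586845.90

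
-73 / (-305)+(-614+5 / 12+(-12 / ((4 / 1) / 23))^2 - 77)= 4070.66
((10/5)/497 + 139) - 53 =86.00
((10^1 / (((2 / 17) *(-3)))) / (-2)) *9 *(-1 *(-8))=1020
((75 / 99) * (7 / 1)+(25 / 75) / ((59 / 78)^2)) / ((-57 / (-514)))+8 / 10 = 1763765474 / 32738805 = 53.87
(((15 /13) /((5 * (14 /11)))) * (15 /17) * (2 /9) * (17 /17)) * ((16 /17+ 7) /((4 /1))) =7425 /105196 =0.07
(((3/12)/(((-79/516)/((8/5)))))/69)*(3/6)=-172/9085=-0.02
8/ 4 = 2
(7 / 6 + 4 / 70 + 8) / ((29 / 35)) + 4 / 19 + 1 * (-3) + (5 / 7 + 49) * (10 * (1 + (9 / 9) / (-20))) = 11122703 / 23142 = 480.63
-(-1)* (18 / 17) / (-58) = -9 / 493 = -0.02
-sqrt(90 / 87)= -sqrt(870) / 29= -1.02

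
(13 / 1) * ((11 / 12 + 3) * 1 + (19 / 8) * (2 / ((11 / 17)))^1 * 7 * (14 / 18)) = 112957 / 198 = 570.49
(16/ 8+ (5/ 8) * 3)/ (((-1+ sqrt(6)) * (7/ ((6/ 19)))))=0.12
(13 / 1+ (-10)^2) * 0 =0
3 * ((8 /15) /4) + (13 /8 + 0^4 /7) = 81 /40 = 2.02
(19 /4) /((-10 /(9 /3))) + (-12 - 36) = -1977 /40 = -49.42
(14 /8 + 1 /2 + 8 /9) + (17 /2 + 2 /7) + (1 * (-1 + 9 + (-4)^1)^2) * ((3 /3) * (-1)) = -1027 /252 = -4.08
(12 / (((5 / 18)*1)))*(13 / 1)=2808 / 5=561.60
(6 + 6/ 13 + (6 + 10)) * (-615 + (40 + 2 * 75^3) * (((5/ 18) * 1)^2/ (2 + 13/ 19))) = 28516573270/ 53703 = 531005.22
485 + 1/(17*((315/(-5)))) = 519434/1071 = 485.00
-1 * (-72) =72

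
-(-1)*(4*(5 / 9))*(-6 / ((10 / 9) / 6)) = -72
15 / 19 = 0.79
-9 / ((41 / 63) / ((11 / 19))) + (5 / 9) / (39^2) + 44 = 383829766 / 10663731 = 35.99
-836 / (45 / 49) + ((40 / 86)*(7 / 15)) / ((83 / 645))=-3393712 / 3735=-908.62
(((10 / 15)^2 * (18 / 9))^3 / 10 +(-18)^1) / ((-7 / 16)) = 1045664 / 25515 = 40.98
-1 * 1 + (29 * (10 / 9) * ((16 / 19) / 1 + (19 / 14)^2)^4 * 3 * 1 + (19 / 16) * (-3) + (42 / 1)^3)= 22819392931390543465 / 288489458350464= 79099.57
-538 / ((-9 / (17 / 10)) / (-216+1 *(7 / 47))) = -9278617 / 423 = -21935.26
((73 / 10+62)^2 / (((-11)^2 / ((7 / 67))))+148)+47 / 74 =37874621 / 247900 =152.78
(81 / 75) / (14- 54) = -27 / 1000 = -0.03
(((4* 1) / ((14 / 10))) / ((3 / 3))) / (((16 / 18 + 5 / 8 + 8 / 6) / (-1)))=-288 / 287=-1.00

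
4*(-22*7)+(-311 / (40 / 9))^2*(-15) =-23700323 / 320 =-74063.51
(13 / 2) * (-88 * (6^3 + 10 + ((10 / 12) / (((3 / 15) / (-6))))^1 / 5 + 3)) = -128128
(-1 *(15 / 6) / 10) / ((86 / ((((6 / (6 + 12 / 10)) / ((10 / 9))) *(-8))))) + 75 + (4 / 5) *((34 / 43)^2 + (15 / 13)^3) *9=7359131973 / 81245060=90.58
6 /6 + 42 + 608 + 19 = 670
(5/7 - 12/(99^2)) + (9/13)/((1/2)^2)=1035275/297297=3.48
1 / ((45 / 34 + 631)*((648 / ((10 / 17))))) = 5 / 3482838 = 0.00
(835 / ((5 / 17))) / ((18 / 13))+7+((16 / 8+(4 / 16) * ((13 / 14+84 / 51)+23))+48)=18110891 / 8568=2113.78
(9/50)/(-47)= -9/2350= -0.00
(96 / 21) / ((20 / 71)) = 16.23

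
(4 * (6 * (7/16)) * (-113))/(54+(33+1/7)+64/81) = -1345491/99716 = -13.49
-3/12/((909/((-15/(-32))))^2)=-25/376049664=-0.00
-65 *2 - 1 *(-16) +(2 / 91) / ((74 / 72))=-383766 / 3367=-113.98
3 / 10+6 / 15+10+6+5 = 217 / 10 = 21.70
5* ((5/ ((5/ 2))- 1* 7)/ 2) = -25/ 2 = -12.50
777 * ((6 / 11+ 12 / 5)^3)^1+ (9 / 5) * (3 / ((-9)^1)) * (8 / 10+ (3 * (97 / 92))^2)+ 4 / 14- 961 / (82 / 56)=7756856917077753 / 404152826000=19192.88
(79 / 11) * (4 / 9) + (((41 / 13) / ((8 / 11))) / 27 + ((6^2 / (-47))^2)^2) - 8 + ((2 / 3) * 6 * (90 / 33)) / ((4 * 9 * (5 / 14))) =-3.45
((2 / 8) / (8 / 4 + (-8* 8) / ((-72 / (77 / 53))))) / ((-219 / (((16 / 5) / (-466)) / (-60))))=-53 / 1335206500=-0.00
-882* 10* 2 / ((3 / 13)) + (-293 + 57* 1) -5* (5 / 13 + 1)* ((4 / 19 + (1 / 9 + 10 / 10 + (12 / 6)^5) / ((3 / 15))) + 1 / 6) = -19222717 / 247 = -77824.77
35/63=5/9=0.56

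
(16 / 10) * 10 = 16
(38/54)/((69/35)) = 0.36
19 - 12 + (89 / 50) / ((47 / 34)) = 9738 / 1175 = 8.29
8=8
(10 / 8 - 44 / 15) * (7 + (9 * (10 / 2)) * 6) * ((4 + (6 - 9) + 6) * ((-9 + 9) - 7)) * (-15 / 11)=-1370873 / 44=-31156.20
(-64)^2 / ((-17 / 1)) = -4096 / 17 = -240.94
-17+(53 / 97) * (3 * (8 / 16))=-3139 / 194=-16.18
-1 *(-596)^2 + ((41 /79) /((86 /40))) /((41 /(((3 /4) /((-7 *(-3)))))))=-8446681259 /23779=-355216.00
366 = 366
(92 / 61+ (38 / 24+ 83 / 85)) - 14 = -9.93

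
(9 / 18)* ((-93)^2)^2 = 74805201 / 2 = 37402600.50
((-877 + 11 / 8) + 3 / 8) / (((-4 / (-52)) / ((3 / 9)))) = -15171 / 4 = -3792.75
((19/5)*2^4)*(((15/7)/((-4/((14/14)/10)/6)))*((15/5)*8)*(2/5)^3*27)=-3545856/4375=-810.48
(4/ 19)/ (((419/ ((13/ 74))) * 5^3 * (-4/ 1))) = -13/ 73639250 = -0.00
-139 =-139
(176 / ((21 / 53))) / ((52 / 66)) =51304 / 91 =563.78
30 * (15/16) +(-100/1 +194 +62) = 1473/8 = 184.12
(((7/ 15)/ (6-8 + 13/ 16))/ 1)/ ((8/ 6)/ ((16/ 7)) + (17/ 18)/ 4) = -2688/ 5605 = -0.48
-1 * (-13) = 13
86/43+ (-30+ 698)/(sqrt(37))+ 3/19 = 41/19+ 668* sqrt(37)/37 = 111.98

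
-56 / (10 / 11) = -308 / 5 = -61.60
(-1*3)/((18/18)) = -3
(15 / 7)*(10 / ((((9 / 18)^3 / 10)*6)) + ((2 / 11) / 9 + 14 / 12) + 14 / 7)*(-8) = -540620 / 231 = -2340.35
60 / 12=5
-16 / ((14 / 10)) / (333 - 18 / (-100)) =-4000 / 116613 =-0.03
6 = 6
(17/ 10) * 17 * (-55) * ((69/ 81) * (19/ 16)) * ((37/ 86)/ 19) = -2705329/ 74304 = -36.41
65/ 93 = 0.70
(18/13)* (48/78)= 144/169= 0.85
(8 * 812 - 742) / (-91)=-822 / 13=-63.23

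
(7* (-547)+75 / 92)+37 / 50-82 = -8991723 / 2300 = -3909.44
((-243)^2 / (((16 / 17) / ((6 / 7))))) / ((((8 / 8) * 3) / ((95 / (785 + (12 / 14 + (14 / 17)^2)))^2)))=588518196261975 / 2250482958152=261.51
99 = 99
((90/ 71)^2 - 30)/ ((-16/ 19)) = 1359735/ 40328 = 33.72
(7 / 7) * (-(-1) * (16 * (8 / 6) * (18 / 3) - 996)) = -868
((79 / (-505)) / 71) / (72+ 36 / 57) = -1501 / 49479900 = -0.00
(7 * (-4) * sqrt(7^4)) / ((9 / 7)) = -9604 / 9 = -1067.11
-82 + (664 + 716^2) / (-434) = -274454 / 217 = -1264.76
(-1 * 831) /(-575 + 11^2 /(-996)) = 827676 /572821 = 1.44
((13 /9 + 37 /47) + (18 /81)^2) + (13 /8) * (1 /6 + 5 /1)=650351 /60912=10.68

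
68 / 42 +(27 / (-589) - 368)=-4532333 / 12369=-366.43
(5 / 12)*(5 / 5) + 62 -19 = 521 / 12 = 43.42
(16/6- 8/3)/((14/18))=0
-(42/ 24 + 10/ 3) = -61/ 12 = -5.08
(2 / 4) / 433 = 1 / 866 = 0.00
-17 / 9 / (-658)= 17 / 5922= 0.00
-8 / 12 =-2 / 3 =-0.67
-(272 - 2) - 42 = -312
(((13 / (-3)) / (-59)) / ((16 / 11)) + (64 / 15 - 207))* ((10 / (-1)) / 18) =956663 / 8496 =112.60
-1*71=-71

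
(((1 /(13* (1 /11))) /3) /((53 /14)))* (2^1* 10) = 3080 /2067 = 1.49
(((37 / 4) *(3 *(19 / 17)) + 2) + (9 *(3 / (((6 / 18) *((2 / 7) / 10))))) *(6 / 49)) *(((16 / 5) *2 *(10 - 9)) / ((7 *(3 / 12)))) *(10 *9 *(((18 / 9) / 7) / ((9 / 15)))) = 59583.88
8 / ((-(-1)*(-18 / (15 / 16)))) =-5 / 12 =-0.42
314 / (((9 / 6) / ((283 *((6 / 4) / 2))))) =44431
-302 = -302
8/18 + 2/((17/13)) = 302/153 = 1.97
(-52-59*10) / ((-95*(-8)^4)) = 321 / 194560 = 0.00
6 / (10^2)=3 / 50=0.06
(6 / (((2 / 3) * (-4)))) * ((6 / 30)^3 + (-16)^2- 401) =40779 / 125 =326.23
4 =4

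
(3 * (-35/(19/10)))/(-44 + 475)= -1050/8189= -0.13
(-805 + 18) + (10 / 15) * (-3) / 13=-10233 / 13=-787.15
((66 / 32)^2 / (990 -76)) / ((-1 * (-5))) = 1089 / 1169920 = 0.00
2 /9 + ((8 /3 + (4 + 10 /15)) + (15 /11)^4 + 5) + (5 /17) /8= 287626733 /17920584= 16.05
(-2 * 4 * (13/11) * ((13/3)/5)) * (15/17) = -1352/187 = -7.23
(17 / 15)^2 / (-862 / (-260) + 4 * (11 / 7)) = 52598 / 393165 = 0.13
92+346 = 438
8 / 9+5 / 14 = 157 / 126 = 1.25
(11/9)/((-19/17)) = -187/171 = -1.09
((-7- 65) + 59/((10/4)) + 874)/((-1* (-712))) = 516/445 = 1.16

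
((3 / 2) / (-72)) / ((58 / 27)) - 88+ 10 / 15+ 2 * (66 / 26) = -2977375 / 36192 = -82.27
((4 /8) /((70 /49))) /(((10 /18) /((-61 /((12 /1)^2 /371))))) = -158417 /1600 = -99.01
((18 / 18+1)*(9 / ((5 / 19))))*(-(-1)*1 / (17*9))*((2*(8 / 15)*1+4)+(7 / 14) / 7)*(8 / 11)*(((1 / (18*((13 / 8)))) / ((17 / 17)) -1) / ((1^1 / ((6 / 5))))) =-2851216 / 1472625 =-1.94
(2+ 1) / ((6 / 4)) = 2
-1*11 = -11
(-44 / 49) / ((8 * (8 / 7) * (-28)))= 0.00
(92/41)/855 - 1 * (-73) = 2559107/35055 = 73.00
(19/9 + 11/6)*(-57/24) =-1349/144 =-9.37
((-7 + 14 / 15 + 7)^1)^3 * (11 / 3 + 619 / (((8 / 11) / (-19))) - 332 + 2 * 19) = -135512783 / 10125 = -13383.98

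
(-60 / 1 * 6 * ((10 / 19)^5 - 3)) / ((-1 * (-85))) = 527637384 / 42093683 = 12.53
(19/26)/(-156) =-19/4056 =-0.00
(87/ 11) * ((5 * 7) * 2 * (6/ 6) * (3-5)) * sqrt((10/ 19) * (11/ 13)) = -738.93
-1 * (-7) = 7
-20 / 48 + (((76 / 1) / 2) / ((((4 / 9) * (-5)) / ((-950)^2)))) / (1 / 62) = -11481966005 / 12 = -956830500.42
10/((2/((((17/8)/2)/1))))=85/16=5.31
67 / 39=1.72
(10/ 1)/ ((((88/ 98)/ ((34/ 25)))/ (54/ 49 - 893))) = -67541/ 5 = -13508.20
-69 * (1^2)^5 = -69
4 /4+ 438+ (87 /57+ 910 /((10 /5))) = 17015 /19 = 895.53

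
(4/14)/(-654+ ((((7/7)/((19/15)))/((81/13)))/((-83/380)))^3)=-11254483521/25769202279569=-0.00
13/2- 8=-3/2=-1.50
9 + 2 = 11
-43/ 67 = -0.64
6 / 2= 3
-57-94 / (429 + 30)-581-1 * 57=-319099 / 459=-695.20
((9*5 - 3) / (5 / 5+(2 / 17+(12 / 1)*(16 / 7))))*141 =704718 / 3397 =207.45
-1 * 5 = -5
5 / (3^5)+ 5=1220 / 243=5.02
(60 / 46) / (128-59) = 10 / 529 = 0.02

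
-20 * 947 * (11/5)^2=-458348/5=-91669.60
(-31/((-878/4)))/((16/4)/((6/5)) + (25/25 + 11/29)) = 0.03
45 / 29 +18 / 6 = 132 / 29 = 4.55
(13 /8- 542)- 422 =-7699 /8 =-962.38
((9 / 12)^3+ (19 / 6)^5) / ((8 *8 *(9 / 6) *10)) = 4958759 / 14929920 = 0.33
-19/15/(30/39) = -1.65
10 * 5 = 50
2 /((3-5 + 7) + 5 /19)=19 /50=0.38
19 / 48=0.40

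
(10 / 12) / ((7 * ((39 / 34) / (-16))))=-1360 / 819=-1.66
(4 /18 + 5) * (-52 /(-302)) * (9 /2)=611 /151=4.05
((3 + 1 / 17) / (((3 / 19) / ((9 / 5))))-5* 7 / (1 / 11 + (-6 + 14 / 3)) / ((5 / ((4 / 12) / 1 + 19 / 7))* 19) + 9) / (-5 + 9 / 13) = -5505929 / 529720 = -10.39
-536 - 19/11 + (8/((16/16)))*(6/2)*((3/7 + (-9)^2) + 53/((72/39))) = 162128/77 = 2105.56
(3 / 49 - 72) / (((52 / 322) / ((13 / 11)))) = -81075 / 154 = -526.46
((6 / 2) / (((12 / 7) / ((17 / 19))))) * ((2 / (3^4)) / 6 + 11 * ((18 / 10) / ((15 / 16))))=15271151 / 461700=33.08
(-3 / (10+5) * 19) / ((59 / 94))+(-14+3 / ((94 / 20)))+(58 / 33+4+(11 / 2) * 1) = -8.16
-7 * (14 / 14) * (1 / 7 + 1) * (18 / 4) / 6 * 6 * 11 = -396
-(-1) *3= 3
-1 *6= -6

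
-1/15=-0.07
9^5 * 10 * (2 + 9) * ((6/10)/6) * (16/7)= 10392624/7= 1484660.57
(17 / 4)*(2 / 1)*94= 799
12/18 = 2/3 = 0.67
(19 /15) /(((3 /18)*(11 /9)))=342 /55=6.22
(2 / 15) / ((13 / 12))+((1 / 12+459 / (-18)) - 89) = -89149 / 780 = -114.29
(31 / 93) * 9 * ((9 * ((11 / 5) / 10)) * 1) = 297 / 50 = 5.94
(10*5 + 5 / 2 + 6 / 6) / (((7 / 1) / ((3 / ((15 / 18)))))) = 963 / 35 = 27.51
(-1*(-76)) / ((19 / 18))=72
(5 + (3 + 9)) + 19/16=18.19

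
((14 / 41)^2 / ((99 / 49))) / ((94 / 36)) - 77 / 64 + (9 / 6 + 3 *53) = 8861469327 / 55620928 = 159.32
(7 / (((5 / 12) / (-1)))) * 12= -201.60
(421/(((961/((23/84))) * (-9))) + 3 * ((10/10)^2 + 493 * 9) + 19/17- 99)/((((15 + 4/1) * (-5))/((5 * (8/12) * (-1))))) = 163229091173/351997002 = 463.72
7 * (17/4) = 119/4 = 29.75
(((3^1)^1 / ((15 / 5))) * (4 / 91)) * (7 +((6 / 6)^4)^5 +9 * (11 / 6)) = 14 / 13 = 1.08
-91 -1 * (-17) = -74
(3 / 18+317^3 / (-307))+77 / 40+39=-103721.17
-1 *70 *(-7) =490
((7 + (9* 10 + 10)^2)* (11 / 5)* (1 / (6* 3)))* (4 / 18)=110077 / 405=271.80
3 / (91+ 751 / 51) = 153 / 5392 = 0.03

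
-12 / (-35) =12 / 35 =0.34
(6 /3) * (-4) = -8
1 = 1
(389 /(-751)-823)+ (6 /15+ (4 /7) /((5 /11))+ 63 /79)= -1704950393 /2076515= -821.06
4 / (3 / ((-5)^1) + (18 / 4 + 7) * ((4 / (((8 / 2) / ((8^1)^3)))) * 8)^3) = 20 / 3951369912317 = 0.00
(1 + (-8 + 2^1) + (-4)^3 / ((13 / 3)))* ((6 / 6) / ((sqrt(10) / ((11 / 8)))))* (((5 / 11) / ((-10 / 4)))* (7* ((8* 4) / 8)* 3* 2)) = 262.57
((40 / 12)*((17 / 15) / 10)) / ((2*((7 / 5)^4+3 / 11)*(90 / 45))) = 23375 / 1018296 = 0.02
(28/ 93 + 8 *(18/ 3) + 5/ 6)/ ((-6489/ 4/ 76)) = -1389128/ 603477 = -2.30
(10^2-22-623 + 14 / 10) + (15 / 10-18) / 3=-5491 / 10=-549.10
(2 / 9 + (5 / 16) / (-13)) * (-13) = -371 / 144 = -2.58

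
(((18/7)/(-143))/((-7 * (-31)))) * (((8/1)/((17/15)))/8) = -270/3692689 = -0.00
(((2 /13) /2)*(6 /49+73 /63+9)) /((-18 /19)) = -43073 /51597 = -0.83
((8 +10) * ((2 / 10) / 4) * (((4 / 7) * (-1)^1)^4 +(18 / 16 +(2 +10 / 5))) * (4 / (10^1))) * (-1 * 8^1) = -904401 / 60025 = -15.07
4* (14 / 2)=28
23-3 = 20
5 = 5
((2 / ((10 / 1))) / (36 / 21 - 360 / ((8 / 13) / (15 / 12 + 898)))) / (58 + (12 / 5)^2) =-70 / 11739544599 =-0.00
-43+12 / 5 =-203 / 5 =-40.60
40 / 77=0.52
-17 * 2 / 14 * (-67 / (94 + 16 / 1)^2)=1139 / 84700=0.01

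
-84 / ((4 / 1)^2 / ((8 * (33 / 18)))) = -77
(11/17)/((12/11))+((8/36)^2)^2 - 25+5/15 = -10739269/446148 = -24.07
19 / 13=1.46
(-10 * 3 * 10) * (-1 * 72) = 21600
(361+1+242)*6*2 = 7248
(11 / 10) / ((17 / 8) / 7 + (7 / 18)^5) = 72748368 / 20664905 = 3.52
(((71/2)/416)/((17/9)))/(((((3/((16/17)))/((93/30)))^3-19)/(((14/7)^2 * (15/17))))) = -9137495520/1026508102061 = -0.01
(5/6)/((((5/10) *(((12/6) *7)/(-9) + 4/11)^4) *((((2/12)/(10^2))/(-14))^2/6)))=4236228404100000/12117361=349599917.35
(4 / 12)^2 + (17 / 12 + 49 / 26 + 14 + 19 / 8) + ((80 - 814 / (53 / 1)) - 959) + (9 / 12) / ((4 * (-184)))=-15965964667 / 18255744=-874.57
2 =2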